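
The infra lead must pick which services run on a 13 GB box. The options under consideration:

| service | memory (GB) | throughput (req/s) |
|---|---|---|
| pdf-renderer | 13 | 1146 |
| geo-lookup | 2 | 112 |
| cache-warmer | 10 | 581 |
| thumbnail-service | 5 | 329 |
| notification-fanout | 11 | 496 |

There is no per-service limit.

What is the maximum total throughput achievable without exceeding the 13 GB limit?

1146

Density check — pdf-renderer 88.15, thumbnail-service 65.80, cache-warmer 58.10 are the best per GB.
Best packing: pdf-renderer — 13 GB, 1146 total.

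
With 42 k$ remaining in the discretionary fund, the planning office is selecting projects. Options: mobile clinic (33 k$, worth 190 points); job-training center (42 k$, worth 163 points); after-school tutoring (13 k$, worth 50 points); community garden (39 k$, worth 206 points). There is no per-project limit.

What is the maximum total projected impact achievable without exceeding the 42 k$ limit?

Density check — mobile clinic 5.76, community garden 5.28, job-training center 3.88 are the best per k$.
Taking the top-ratio projects first gives mobile clinic for 190 (33 k$).
The 33 k$ tied up in mobile clinic is better spent on community garden — total rises to 206 (39 k$).

206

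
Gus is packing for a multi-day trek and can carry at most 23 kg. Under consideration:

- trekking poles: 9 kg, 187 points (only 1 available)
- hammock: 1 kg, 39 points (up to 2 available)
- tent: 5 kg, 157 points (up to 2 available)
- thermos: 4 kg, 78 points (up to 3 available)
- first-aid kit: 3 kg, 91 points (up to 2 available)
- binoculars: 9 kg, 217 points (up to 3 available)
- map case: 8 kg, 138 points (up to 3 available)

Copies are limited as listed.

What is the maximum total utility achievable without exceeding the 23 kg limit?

Density check — hammock 39.00, tent 31.40, first-aid kit 30.33, binoculars 24.11 are the best per kg.
Greedy by ratio would take 2×hammock + 2×tent + thermos + 2×first-aid kit: 22 kg used, total 652.
Replace hammock and thermos and first-aid kit with binoculars: the trade gains 9 net, giving 661 at 23 kg.
No other feasible combination exceeds 661.

661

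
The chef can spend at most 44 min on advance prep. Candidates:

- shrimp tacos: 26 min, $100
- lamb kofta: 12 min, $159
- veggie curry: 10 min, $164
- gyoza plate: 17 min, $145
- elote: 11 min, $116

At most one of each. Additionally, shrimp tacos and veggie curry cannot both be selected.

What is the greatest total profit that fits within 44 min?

Density check — veggie curry 16.40, lamb kofta 13.25, elote 10.55 are the best per min.
The ratio heuristic lands on lamb kofta + veggie curry + elote (439) but leaves 11 min idle.
The 11 min tied up in elote is better spent on gyoza plate — total rises to 468 (39 min).

468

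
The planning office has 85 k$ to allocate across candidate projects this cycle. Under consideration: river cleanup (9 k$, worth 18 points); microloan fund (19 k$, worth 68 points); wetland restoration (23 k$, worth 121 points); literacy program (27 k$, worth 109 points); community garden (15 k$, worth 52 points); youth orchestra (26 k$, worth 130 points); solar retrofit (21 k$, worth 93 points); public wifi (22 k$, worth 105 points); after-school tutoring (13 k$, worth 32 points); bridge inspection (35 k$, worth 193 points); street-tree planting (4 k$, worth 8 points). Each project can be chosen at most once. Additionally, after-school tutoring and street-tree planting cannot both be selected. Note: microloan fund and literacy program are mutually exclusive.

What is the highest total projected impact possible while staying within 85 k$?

444

Density check — bridge inspection 5.51, wetland restoration 5.26, youth orchestra 5.00, public wifi 4.77 are the best per k$.
Best packing: wetland restoration + youth orchestra + bridge inspection — 84 k$, 444 total.
The spare 1 k$ is too small for any remaining project, and no feasible exchange beats 444.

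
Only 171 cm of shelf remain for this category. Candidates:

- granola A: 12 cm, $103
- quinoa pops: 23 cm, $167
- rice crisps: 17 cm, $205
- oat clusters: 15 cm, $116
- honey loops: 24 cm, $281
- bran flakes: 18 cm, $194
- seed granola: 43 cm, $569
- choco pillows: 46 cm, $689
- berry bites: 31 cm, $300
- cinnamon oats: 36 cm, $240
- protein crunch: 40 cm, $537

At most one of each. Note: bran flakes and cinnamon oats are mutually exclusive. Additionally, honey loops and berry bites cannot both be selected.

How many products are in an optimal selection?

5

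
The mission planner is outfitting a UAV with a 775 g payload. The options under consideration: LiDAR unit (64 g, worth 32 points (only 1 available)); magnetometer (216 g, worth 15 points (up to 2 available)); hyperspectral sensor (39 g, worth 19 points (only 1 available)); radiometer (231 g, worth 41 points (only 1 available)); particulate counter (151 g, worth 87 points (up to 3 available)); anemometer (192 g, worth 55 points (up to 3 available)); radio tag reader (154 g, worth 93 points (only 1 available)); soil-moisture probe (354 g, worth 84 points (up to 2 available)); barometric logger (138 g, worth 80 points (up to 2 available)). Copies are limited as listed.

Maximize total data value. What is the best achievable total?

446

Ranking by ratio (data value/g): radio tag reader 0.60, barometric logger 0.58, particulate counter 0.58, LiDAR unit 0.50.
Hyperspectral sensor + 2×particulate counter + radio tag reader + 2×barometric logger uses 771 of the 775 g and totals 446.
No other feasible combination exceeds 446.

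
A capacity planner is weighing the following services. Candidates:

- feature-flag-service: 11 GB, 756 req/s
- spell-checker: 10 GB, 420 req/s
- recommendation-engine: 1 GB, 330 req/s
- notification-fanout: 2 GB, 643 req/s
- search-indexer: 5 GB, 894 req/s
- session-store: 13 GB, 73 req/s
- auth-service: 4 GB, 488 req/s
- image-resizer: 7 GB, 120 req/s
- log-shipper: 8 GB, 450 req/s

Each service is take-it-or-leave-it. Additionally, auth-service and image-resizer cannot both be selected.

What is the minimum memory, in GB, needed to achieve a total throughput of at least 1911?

11

Need the lightest bundle worth ≥ 1911.
notification-fanout + search-indexer + auth-service: 2025 throughput at 11 GB.
No combination under 11 GB hits 1911.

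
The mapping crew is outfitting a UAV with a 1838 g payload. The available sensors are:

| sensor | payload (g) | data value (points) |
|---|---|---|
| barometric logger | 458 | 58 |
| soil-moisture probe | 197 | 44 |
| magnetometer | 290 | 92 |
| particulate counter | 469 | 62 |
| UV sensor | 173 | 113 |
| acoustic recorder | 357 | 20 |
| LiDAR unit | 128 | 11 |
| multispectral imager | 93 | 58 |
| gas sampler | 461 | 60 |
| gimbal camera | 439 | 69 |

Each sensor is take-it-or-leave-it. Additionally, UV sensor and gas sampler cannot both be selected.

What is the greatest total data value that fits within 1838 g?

By data value per g: UV sensor 0.65, multispectral imager 0.62, magnetometer 0.32, soil-moisture probe 0.22 lead.
Taking soil-moisture probe + magnetometer + particulate counter + UV sensor + LiDAR unit + multispectral imager + gimbal camera: 1789 g used, 449 in data value.
Runner-up barometric logger + soil-moisture probe + magnetometer + UV sensor + LiDAR unit + multispectral imager + gimbal camera tops out at 445.

449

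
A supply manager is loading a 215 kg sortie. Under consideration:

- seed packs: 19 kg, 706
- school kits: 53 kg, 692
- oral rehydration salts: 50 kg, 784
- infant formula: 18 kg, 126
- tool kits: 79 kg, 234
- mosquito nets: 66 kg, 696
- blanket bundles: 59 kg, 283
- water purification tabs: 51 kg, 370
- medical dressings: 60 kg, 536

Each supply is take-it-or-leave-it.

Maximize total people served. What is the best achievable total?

3004

Taking seed packs + school kits + oral rehydration salts + infant formula + mosquito nets: 206 kg used, 3004 in people served.
The closest alternative, seed packs + school kits + oral rehydration salts + mosquito nets, reaches only 2878.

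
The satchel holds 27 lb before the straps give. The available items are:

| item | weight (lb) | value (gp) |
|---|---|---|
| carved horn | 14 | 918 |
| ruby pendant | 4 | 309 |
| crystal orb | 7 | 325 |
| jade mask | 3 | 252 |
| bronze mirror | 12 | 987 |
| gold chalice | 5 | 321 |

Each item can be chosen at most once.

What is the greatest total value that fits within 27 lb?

1905

Greedy by ratio would take ruby pendant + jade mask + bronze mirror + gold chalice: 24 lb used, total 1869.
The 12 lb tied up in ruby pendant and jade mask and gold chalice is better spent on carved horn — total rises to 1905 (26 lb).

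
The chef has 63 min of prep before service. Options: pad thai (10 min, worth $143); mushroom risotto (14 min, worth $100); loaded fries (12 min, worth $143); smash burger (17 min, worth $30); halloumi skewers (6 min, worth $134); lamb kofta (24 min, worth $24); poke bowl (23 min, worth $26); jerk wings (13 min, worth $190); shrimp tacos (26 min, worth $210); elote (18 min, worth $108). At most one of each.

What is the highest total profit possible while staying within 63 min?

718

Greedy by ratio would take pad thai + mushroom risotto + loaded fries + halloumi skewers + jerk wings: 55 min used, total 710.
Dropping mushroom risotto frees 14 min; slotting in elote (18 min) lifts the total to 718 at 59 min.
Next best is pad thai + mushroom risotto + loaded fries + halloumi skewers + jerk wings at 710 (55 min) — short by 8.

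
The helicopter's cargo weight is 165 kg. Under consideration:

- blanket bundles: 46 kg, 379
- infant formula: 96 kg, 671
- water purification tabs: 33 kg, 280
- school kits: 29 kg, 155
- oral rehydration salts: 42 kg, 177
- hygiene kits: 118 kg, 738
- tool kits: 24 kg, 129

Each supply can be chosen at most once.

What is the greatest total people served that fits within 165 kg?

Density check — water purification tabs 8.48, blanket bundles 8.24, infant formula 6.99, hygiene kits 6.25 are the best per kg.
Taking the top-ratio supplies first gives blanket bundles + water purification tabs + school kits + tool kits for 943 (132 kg).
Dropping water purification tabs and school kits and tool kits frees 86 kg; slotting in hygiene kits (118 kg) lifts the total to 1117 at 164 kg.
Every other selection either busts 165 kg or fails to beat 1117.

1117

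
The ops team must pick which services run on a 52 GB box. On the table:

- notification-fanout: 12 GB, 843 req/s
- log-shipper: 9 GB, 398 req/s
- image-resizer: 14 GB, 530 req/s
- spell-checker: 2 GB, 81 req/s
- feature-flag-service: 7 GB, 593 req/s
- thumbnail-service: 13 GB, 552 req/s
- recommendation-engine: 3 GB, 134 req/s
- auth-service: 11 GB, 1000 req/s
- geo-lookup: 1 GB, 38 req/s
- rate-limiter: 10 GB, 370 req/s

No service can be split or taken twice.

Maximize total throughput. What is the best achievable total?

3386

The ratio heuristic lands on notification-fanout + log-shipper + spell-checker + feature-flag-service + recommendation-engine + auth-service + geo-lookup (3087) but leaves 7 GB idle.
Dropping spell-checker and recommendation-engine and geo-lookup frees 6 GB; slotting in thumbnail-service (13 GB) lifts the total to 3386 at 52 GB.
Runner-up notification-fanout + log-shipper + feature-flag-service + recommendation-engine + auth-service + rate-limiter tops out at 3338.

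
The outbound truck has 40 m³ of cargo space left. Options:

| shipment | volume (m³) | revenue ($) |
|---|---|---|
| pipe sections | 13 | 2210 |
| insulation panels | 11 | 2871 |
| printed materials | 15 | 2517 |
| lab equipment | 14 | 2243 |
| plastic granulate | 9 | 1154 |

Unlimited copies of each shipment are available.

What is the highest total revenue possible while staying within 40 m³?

8613

Ranking by ratio (revenue/m³): insulation panels 261.00, pipe sections 170.00, printed materials 167.80, lab equipment 160.21.
Best packing: 3×insulation panels — 33 m³, 8613 total.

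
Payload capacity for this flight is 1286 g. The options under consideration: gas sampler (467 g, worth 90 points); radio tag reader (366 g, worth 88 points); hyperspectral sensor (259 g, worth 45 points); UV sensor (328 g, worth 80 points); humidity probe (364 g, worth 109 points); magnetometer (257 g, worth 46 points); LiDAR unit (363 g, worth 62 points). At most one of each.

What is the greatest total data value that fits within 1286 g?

288

Density check — humidity probe 0.30, UV sensor 0.24, radio tag reader 0.24 are the best per g.
Greedy by ratio would take radio tag reader + UV sensor + humidity probe: 1058 g used, total 277.
The 328 g tied up in UV sensor is better spent on hyperspectral sensor + magnetometer — total rises to 288 (1246 g).
Nothing else within 1286 g beats 288.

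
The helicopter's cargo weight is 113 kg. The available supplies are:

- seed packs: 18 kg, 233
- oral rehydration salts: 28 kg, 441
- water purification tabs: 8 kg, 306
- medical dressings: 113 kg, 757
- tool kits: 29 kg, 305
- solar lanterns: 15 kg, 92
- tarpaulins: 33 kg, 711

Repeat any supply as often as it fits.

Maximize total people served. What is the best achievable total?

By people served per kg: water purification tabs 38.25, tarpaulins 21.55, oral rehydration salts 15.75 lead.
14×water purification tabs uses 112 of the 113 kg and totals 4284.
Nothing else within 113 kg beats 4284.

4284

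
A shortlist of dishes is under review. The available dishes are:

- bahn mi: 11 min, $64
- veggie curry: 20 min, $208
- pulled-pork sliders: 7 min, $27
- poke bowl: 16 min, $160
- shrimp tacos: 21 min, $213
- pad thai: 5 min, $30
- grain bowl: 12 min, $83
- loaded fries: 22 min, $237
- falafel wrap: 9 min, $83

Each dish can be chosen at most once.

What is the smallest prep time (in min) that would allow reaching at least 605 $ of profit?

Minimise min subject to total profit ≥ 605.
veggie curry + poke bowl + loaded fries reaches 605 using 58 min.
Any bundle with less than 58 min falls short of 605.

58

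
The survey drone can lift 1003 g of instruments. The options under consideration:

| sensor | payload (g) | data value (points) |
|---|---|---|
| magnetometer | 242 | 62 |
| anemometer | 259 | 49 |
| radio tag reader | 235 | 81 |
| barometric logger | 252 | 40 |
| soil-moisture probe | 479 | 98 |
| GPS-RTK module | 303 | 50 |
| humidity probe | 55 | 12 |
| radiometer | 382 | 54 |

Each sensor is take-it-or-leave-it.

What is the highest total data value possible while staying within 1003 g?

241

The ratio heuristic lands on magnetometer + anemometer + radio tag reader + humidity probe (204) but leaves 212 g idle.
Replace anemometer and humidity probe with soil-moisture probe: the trade gains 37 net, giving 241 at 956 g.
Runner-up magnetometer + anemometer + radio tag reader + barometric logger tops out at 232.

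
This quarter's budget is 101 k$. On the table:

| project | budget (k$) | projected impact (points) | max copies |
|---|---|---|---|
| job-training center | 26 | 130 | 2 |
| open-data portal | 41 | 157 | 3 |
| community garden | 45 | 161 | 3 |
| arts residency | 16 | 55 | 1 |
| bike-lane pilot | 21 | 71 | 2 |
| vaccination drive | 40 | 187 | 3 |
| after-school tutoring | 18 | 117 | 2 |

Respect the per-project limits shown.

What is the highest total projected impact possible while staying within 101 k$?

494

Taking 2×job-training center + 2×after-school tutoring: 88 k$ used, 494 in projected impact.
Nothing else within 101 k$ beats 494.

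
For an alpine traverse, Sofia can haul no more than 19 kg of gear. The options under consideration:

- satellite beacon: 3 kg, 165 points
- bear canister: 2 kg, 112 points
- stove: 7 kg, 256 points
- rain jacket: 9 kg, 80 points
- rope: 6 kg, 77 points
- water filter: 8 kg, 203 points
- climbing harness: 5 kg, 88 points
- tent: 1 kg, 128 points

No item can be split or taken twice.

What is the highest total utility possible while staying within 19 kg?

752

By utility per kg: tent 128.00, bear canister 56.00, satellite beacon 55.00 lead.
Filling by ratio: satellite beacon + bear canister + stove + climbing harness + tent for 749, with 1 kg left unused.
Dropping bear canister and climbing harness frees 7 kg; slotting in water filter (8 kg) lifts the total to 752 at 19 kg.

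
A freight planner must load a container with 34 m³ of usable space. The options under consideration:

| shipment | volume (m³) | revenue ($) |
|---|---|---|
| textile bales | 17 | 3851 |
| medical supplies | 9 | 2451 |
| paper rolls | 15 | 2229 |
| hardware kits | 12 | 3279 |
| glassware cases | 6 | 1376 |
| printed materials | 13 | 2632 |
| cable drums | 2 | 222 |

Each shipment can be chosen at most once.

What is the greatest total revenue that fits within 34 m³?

Ranking by ratio (revenue/m³): hardware kits 273.25, medical supplies 272.33, glassware cases 229.33, textile bales 226.53.
Greedy by ratio would take medical supplies + hardware kits + glassware cases + cable drums: 29 m³ used, total 7328.
Dropping glassware cases and cable drums frees 8 m³; slotting in printed materials (13 m³) lifts the total to 8362 at 34 m³.
Every other selection either busts 34 m³ or fails to beat 8362.

8362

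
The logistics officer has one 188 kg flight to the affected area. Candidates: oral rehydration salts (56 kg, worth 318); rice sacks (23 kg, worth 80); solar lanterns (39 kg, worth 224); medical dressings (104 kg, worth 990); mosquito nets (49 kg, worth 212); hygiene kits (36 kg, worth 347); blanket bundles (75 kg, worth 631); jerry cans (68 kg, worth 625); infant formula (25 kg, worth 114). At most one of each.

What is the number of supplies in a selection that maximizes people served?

2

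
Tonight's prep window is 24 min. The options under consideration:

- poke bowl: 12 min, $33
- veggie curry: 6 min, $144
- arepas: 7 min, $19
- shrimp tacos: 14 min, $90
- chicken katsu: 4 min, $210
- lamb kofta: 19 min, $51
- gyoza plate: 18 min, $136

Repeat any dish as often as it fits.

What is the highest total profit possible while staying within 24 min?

1260

Density check — chicken katsu 52.50, veggie curry 24.00, gyoza plate 7.56, shrimp tacos 6.43 are the best per min.
The ratio ordering already packs tightly: 6×chicken katsu, 24 min, 1260.
That's the maximum — no swap from here does better than 1260.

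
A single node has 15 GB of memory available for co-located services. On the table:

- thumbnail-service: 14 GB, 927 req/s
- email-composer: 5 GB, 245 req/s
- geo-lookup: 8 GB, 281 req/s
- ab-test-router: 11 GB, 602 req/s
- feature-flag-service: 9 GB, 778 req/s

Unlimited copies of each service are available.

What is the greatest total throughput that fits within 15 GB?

1023

Best packing: email-composer + feature-flag-service — 14 GB, 1023 total.
The spare 1 GB is too small for any remaining service, and no exchange beats 1023.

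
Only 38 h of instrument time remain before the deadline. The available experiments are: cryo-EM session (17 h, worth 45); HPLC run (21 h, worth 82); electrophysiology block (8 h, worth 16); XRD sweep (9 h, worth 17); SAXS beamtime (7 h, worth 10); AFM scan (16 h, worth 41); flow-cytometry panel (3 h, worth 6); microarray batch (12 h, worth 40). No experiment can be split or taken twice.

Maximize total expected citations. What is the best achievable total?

128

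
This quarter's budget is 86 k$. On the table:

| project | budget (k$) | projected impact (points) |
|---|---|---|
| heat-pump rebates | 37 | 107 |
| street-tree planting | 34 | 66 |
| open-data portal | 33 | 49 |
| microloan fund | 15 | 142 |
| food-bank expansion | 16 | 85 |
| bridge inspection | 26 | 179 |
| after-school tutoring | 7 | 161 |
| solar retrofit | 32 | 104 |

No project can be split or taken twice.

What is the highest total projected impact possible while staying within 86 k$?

Filling by ratio: microloan fund + food-bank expansion + bridge inspection + after-school tutoring for 567, with 22 k$ left unused.
Replace food-bank expansion with heat-pump rebates: the trade gains 22 net, giving 589 at 85 k$.
An exhaustive check of the 256 subsets confirms 589.

589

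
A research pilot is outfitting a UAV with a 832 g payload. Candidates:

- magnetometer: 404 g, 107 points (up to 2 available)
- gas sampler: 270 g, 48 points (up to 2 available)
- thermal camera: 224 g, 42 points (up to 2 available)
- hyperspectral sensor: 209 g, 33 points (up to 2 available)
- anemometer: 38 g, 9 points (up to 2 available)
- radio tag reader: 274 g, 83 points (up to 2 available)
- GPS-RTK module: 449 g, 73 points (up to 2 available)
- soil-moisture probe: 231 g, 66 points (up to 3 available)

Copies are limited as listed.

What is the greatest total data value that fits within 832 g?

241

Anemometer + 2×radio tag reader + soil-moisture probe uses 817 of the 832 g and totals 241.
Every other selection either busts 832 g or exceeds an availability limit or fails to beat 241.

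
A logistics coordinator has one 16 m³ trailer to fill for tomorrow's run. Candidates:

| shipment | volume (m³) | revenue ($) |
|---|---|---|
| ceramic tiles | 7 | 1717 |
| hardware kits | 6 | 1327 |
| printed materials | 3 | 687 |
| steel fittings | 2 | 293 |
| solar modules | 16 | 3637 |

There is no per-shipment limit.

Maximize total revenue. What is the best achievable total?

Taking the top-ratio shipments first gives 2×ceramic tiles + steel fittings for 3727 (16 m³).
Dropping ceramic tiles and steel fittings frees 9 m³; slotting in 3×printed materials (9 m³) lifts the total to 3778 at 16 m³.

3778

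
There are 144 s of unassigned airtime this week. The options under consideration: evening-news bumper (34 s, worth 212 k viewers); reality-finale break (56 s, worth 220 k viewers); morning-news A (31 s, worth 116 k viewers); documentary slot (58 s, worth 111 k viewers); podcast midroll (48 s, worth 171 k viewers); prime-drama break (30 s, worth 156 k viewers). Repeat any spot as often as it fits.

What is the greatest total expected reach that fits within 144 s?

4×evening-news bumper uses 136 of the 144 s and totals 848.
No other feasible combination exceeds 848.

848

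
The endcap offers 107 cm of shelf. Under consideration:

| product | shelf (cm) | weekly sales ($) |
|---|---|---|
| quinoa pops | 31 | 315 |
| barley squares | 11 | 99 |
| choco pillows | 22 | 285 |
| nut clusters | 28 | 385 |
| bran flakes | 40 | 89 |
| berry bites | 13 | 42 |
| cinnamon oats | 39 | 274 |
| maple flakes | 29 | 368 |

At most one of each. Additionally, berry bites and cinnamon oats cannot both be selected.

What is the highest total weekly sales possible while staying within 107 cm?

Density check — nut clusters 13.75, choco pillows 12.95, maple flakes 12.69 are the best per cm.
Best packing: barley squares + choco pillows + nut clusters + berry bites + maple flakes — 103 cm, 1179 total.
The closest alternative, quinoa pops + barley squares + nut clusters + maple flakes, reaches only 1167.

1179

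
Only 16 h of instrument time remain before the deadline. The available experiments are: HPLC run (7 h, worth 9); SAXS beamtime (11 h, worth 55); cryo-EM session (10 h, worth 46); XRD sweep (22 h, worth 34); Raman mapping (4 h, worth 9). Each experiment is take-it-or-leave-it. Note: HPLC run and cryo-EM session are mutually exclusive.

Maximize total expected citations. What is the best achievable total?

By expected citations per h: SAXS beamtime 5.00, cryo-EM session 4.60, Raman mapping 2.25, XRD sweep 1.55 lead.
Taking SAXS beamtime + Raman mapping: 15 h used, 64 in expected citations.
That's the maximum — no feasible swap from here does better than 64.

64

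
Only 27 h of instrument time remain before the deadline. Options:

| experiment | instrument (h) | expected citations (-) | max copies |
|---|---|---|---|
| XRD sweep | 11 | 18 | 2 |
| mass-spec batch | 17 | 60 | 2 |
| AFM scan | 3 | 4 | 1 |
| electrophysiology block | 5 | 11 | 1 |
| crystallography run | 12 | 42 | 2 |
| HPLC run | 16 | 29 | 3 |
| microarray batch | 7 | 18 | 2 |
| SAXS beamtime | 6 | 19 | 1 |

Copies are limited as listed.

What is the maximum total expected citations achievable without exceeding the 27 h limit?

88

Greedy by ratio would take mass-spec batch + AFM scan + SAXS beamtime: 26 h used, total 83.
Dropping mass-spec batch and SAXS beamtime frees 23 h; slotting in 2×crystallography run (24 h) lifts the total to 88 at 27 h.
Every other selection either busts 27 h or exceeds an availability limit or fails to beat 88.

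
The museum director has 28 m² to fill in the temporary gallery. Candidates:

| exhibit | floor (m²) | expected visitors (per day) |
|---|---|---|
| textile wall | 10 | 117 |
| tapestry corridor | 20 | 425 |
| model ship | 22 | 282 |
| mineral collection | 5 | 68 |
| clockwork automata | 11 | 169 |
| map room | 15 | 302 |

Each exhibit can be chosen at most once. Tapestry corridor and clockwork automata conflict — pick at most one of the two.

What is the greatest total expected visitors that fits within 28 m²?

Ranking by ratio (expected visitors/m²): tapestry corridor 21.25, map room 20.13, clockwork automata 15.36, mineral collection 13.60.
Taking tapestry corridor + mineral collection: 25 m² used, 493 in expected visitors.
The closest alternative, clockwork automata + map room, reaches only 471.

493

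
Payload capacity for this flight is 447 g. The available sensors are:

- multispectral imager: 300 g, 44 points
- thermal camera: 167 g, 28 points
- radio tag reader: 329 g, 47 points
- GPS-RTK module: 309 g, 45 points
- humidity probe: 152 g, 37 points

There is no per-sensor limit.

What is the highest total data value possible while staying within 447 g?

By data value per g: humidity probe 0.24, thermal camera 0.17, multispectral imager 0.15 lead.
Taking 2×humidity probe: 304 g used, 74 in data value.
Nothing else within 447 g beats 74.

74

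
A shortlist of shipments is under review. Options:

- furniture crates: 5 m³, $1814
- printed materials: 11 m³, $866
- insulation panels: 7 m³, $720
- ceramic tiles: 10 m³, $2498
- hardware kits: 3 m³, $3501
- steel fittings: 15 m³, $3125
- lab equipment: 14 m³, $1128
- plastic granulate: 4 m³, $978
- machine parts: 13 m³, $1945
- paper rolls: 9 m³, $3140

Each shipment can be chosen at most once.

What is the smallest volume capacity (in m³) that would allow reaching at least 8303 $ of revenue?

17

Minimise m³ subject to total revenue ≥ 8303.
furniture crates + hardware kits + paper rolls reaches 8455 using 17 m³.
No combination under 17 m³ hits 8303.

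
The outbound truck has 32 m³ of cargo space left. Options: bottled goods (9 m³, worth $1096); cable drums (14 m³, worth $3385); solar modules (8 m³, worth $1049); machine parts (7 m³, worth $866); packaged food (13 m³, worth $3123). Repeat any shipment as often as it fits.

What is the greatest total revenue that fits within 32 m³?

Ranking by ratio (revenue/m³): cable drums 241.79, packaged food 240.23, solar modules 131.12, machine parts 123.71.
2×cable drums uses 28 of the 32 m³ and totals 6770.
The spare 4 m³ is too small for any remaining shipment, and no exchange beats 6770.

6770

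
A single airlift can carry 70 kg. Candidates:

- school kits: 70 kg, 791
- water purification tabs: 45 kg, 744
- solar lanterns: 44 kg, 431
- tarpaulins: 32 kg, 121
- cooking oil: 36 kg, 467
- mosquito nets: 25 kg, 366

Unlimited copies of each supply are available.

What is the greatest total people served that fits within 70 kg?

1110

Water purification tabs + mosquito nets uses 70 of the 70 kg and totals 1110.
No other feasible combination exceeds 1110.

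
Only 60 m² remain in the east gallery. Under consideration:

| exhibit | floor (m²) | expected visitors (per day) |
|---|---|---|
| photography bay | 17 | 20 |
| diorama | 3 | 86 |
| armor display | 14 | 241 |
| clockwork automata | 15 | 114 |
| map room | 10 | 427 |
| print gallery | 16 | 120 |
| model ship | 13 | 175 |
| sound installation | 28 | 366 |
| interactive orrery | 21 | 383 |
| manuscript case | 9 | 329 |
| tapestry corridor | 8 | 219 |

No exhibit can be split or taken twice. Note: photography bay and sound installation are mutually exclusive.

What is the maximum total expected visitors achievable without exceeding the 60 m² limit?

1477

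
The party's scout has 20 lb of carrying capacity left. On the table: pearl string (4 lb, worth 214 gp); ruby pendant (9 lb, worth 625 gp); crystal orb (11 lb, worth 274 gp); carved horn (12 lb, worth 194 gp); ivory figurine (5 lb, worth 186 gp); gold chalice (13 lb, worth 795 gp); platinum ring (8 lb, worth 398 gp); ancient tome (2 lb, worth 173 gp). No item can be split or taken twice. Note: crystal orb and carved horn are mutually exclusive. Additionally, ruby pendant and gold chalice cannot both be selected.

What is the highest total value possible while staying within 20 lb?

1198

Ranking by ratio (value/lb): ancient tome 86.50, ruby pendant 69.44, gold chalice 61.15, pearl string 53.50.
Pearl string + ruby pendant + ivory figurine + ancient tome uses 20 of the 20 lb and totals 1198.
Runner-up ruby pendant + platinum ring + ancient tome tops out at 1196.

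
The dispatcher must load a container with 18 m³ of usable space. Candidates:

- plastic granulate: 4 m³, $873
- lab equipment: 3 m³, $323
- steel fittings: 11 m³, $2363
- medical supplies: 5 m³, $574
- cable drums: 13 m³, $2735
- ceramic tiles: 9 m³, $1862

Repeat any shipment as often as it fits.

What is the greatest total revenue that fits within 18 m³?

3724

Filling by ratio: 4×plastic granulate for 3492, with 2 m³ left unused.
Replace 4×plastic granulate with 2×ceramic tiles: the trade gains 232 net, giving 3724 at 18 m³.
No other feasible combination exceeds 3724.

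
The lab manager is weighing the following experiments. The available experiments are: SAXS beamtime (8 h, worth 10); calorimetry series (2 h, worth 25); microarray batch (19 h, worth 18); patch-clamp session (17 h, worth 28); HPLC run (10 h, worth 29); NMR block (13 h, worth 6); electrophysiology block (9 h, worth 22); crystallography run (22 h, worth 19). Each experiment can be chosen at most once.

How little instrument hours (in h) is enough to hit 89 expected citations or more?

Look for the lowest-instrument combination reaching 89.
SAXS beamtime + calorimetry series + patch-clamp session + HPLC run reaches 92 using 37 h.
Any bundle with less than 37 h falls short of 89.

37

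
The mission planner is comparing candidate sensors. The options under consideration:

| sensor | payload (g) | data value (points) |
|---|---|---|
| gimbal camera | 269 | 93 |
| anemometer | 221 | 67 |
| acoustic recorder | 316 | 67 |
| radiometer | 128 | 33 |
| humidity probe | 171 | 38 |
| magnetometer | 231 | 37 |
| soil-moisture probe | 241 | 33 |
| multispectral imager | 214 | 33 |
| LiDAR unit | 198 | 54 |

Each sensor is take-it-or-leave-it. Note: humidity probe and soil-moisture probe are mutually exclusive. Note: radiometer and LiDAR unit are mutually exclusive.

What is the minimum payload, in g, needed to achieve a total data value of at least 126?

397

Minimise g subject to total data value ≥ 126.
gimbal camera + radiometer: 126 data value at 397 g.
Any bundle with less than 397 g falls short of 126.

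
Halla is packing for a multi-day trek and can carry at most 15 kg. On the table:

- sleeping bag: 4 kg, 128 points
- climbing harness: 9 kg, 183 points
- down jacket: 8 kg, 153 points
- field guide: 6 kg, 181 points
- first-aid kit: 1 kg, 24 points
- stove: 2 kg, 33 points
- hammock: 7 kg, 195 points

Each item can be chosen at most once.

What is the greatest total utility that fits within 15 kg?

409

Taking the top-ratio items first gives sleeping bag + field guide + first-aid kit + stove for 366 (13 kg).
Dropping sleeping bag and first-aid kit frees 5 kg; slotting in hammock (7 kg) lifts the total to 409 at 15 kg.
An exhaustive check of the 128 subsets confirms 409.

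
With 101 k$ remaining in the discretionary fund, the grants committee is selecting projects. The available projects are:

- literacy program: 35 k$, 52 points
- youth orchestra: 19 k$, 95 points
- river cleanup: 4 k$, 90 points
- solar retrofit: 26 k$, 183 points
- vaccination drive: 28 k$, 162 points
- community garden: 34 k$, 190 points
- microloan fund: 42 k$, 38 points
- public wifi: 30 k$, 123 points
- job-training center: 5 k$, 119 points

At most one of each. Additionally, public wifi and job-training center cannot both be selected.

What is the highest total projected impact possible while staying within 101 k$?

744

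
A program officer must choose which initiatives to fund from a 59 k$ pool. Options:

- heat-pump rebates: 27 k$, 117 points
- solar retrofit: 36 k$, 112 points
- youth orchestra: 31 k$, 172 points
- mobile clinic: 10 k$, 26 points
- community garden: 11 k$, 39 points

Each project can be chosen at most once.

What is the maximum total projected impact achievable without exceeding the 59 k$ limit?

289

Ranking by ratio (projected impact/k$): youth orchestra 5.55, heat-pump rebates 4.33, community garden 3.55.
The ratio ordering already packs tightly: heat-pump rebates + youth orchestra, 58 k$, 289.
Runner-up youth orchestra + mobile clinic + community garden tops out at 237.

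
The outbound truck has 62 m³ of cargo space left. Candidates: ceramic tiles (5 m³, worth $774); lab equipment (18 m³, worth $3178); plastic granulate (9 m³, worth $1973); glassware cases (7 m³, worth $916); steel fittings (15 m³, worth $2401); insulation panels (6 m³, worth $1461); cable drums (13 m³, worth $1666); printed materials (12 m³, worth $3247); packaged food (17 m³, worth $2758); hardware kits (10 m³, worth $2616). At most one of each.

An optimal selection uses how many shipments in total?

The maximum revenue within 62 m³ is 13391.
lab equipment + plastic granulate + glassware cases + insulation panels + printed materials + hardware kits hits 13391 at 62 m³.
Any selection reaching 13391 contains exactly 6 shipments.

6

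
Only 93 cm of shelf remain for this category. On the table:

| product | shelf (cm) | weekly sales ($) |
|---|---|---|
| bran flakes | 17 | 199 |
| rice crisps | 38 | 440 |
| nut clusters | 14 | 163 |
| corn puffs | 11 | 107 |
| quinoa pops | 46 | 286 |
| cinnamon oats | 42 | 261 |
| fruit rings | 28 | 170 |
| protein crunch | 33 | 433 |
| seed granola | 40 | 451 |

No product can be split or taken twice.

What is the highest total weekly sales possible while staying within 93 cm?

1083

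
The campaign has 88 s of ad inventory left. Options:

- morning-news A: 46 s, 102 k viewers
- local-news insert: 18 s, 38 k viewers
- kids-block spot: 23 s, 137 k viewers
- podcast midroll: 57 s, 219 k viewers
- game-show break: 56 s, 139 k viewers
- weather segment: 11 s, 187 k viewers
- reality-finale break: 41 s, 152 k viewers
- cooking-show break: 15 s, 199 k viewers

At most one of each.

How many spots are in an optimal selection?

The maximum expected reach within 88 s is 605.
podcast midroll + weather segment + cooking-show break hits 605 at 83 s.
Any selection reaching 605 contains exactly 3 spots.

3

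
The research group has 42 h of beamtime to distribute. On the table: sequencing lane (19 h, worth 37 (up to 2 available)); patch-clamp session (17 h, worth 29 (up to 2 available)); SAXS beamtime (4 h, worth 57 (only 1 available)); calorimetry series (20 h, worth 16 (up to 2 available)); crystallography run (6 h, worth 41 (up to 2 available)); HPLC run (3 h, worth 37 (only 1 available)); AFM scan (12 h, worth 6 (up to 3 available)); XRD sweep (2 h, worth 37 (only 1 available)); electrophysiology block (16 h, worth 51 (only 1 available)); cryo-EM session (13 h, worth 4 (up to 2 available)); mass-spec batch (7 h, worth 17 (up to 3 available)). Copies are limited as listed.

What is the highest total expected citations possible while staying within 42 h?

264

Density check — XRD sweep 18.50, SAXS beamtime 14.25, HPLC run 12.33 are the best per h.
Best packing: SAXS beamtime + 2×crystallography run + HPLC run + XRD sweep + 3×mass-spec batch — 42 h, 264 total.
Nothing else within 42 h beats 264.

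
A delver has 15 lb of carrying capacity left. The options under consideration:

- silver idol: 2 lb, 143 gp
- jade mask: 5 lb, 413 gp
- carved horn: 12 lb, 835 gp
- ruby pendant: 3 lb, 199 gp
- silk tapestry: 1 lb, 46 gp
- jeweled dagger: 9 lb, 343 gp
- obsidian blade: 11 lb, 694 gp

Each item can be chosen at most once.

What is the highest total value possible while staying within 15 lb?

By value per lb: jade mask 82.60, silver idol 71.50, carved horn 69.58, ruby pendant 66.33 lead.
Taking the top-ratio items first gives silver idol + jade mask + ruby pendant + silk tapestry for 801 (11 lb).
Replace silver idol and jade mask and silk tapestry with carved horn: the trade gains 233 net, giving 1034 at 15 lb.
An exhaustive check of the 128 subsets confirms 1034.

1034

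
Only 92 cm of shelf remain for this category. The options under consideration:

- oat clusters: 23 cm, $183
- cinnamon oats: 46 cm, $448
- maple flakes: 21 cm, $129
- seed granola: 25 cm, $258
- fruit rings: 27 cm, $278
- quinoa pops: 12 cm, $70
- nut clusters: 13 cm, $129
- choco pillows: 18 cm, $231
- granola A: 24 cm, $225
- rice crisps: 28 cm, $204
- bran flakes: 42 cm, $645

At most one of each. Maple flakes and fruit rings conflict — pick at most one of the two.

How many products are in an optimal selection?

Optimal total is 1154.
One optimal bundle: fruit rings + choco pillows + bran flakes (87 cm).
Every optimal selection uses 3 products.

3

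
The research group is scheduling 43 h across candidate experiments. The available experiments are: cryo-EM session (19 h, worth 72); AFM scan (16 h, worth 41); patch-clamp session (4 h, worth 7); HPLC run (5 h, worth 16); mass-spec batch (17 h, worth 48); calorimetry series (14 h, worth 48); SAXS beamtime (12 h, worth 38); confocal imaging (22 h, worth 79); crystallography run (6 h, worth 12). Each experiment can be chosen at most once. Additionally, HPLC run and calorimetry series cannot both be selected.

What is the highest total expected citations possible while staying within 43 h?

151

Ranking by ratio (expected citations/h): cryo-EM session 3.79, confocal imaging 3.59, calorimetry series 3.43.
Taking cryo-EM session + confocal imaging: 41 h used, 151 in expected citations.
Every other selection either busts 43 h or breaks a pairing rule or fails to beat 151.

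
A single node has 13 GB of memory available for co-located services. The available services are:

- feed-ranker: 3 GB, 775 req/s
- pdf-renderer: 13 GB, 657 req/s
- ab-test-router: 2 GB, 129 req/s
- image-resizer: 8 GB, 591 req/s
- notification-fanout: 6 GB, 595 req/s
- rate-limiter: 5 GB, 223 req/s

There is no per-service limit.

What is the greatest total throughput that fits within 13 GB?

Best packing: 4×feed-ranker — 12 GB, 3100 total.

3100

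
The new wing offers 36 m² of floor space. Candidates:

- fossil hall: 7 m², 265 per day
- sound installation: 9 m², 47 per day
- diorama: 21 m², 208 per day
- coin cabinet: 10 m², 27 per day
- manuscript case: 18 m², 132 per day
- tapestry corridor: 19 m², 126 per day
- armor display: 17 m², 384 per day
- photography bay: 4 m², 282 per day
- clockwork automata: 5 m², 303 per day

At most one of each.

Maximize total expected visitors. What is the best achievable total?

1234

The ratio ordering already packs tightly: fossil hall + armor display + photography bay + clockwork automata, 33 m², 1234.
Every other selection either busts 36 m² or fails to beat 1234.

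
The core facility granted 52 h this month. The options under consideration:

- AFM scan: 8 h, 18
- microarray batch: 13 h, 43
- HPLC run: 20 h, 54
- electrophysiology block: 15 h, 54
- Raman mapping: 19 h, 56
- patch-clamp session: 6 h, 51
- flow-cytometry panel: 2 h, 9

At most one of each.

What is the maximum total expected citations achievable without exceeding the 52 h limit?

188

Filling by ratio: AFM scan + microarray batch + electrophysiology block + patch-clamp session + flow-cytometry panel for 175, with 8 h left unused.
Replace microarray batch with Raman mapping: the trade gains 13 net, giving 188 at 50 h.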